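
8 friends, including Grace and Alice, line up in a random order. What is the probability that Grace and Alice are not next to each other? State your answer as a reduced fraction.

There are 8! = 40320 arrangements.
Arrangements with Grace and Alice adjacent: 2·7! = 10080.
So not adjacent: 40320 − 10080 = 30240, probability 30240/40320 = 3/4.

3/4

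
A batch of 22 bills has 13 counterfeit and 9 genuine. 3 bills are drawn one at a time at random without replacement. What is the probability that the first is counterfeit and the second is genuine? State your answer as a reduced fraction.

Multiply the conditional probabilities at each draw: 13/22 · 9/21 = 117/462 = 39/154.

39/154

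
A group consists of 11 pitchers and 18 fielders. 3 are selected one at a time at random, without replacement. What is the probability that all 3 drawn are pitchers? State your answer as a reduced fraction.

Multiply the conditional probabilities at each draw: 11/29 · 10/28 · 9/27 = 990/21924 = 55/1218.

55/1218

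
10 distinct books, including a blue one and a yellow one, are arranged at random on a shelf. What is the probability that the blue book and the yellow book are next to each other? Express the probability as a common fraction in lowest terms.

There are 10! = 3628800 arrangements.
Treat the blue book and the yellow book as a block: 9! arrangements of the blocks × 2 orders within the block = 2·362880 = 725760.
Probability = 725760/3628800 = 1/5.

1/5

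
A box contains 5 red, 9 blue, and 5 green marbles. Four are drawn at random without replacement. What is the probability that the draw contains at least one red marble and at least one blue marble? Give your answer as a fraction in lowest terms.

445/646

There are C(19,4) = 3876 possible draws.
By inclusion-exclusion on the complements, draws missing all red or all blue: C(14,4) + C(10,4) − C(5,4) = 1001 + 210 − 5 = 1206.
So draws with at least one of each: 3876 − 1206 = 2670, probability 2670/3876 = 445/646.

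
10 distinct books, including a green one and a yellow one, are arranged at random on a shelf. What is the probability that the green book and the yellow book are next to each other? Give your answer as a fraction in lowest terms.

There are 10! = 3628800 arrangements.
Treat the green book and the yellow book as a block: 9! arrangements of the blocks × 2 orders within the block = 2·362880 = 725760.
Probability = 725760/3628800 = 1/5.

1/5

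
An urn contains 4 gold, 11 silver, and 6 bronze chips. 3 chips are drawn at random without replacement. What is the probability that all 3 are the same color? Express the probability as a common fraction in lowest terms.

There are C(21,3) = 1330 ways to draw 3 chips.
All same color: C(4,3) + C(11,3) + C(6,3) = 4 + 165 + 20 = 189.
Probability = 189/1330 = 27/190.

27/190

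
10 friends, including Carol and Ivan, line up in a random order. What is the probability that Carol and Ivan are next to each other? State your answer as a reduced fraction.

1/5

There are 10! = 3628800 arrangements.
Treat Carol and Ivan as a block: 9! arrangements of the blocks × 2 orders within the block = 2·362880 = 725760.
Probability = 725760/3628800 = 1/5.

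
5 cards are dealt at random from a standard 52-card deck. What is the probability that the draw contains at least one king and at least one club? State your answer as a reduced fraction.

There are C(52,5) = 2598960 possible draws.
By inclusion-exclusion on the complements, draws missing all kings or all clubs: C(48,5) + C(39,5) − C(36,5) = 1712304 + 575757 − 376992 = 1911069.
So draws with at least one of each: 2598960 − 1911069 = 687891, probability 687891/2598960 = 229297/866320.

229297/866320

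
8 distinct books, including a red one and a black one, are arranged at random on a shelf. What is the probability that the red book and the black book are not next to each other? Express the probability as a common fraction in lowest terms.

There are 8! = 40320 arrangements.
Arrangements with the red book and the black book adjacent: 2·7! = 10080.
So not adjacent: 40320 − 10080 = 30240, probability 30240/40320 = 3/4.

3/4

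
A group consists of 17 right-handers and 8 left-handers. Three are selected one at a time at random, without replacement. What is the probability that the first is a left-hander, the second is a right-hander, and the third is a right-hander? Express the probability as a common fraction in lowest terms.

272/1725

Multiply the conditional probabilities at each draw: 8/25 · 17/24 · 16/23 = 2176/13800 = 272/1725.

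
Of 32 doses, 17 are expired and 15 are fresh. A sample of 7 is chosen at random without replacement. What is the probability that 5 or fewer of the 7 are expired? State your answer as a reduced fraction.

There are C(32,7) = 3365856 ways to choose the 7.
Favorable selections (5 or fewer expired): C(17,0)·C(15,7) + C(17,1)·C(15,6) + C(17,2)·C(15,5) + C(17,3)·C(15,4) + C(17,4)·C(15,3) + C(17,5)·C(15,2) = 6435 + 85085 + 408408 + 928200 + 1082900 + 649740 = 3160768.
Probability = 3160768/3365856 = 262/279.

262/279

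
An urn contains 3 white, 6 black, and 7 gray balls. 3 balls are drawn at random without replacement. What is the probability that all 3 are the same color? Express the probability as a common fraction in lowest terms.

1/10

There are C(16,3) = 560 ways to draw 3 balls.
All same color: C(3,3) + C(6,3) + C(7,3) = 1 + 20 + 35 = 56.
Probability = 56/560 = 1/10.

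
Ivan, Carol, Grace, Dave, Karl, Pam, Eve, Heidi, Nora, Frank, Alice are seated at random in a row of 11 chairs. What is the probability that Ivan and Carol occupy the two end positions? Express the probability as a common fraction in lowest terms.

1/55

There are 11! = 39916800 arrangements.
Place Ivan and Carol at the ends in 2 ways, arrange the remaining 9 in 9! = 362880 ways: 2·362880 = 725760.
Probability = 725760/39916800 = 1/55.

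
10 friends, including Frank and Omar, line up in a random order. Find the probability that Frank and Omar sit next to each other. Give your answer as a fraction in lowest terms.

There are 10! = 3628800 arrangements.
Treat Frank and Omar as a block: 9! arrangements of the blocks × 2 orders within the block = 2·362880 = 725760.
Probability = 725760/3628800 = 1/5.

1/5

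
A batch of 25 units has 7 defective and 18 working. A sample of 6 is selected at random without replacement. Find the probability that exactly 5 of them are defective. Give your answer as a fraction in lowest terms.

27/12650

Total number of selections: C(25,6) = 177100.
Selections with exactly 5 defective: choose 5 of the 7 defective and 1 of the 18 working, C(7,5)·C(18,1) = 21·18 = 378.
Probability = 378/177100 = 27/12650.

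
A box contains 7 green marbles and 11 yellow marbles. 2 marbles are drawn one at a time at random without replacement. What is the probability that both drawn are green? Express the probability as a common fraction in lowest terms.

7/51

Multiply the conditional probabilities at each draw: 7/18 · 6/17 = 42/306 = 7/51.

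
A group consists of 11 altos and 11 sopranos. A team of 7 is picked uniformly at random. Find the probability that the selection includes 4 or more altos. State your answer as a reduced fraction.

There are C(22,7) = 170544 ways to choose the 7.
Favorable selections (4 or more altos): C(11,4)·C(11,3) + C(11,5)·C(11,2) + C(11,6)·C(11,1) + C(11,7)·C(11,0) = 54450 + 25410 + 5082 + 330 = 85272.
Probability = 85272/170544 = 1/2.

1/2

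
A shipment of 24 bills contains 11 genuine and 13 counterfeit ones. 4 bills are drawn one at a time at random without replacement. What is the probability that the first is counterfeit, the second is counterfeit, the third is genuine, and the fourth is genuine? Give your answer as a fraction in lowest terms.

Multiply the conditional probabilities at each draw: 13/24 · 12/23 · 11/22 · 10/21 = 17160/255024 = 65/966.

65/966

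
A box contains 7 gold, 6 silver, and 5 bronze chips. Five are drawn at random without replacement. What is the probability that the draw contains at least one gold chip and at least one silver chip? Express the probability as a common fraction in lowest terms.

There are C(18,5) = 8568 possible draws.
By inclusion-exclusion on the complements, draws missing all gold or all silver: C(11,5) + C(12,5) − C(5,5) = 462 + 792 − 1 = 1253.
So draws with at least one of each: 8568 − 1253 = 7315, probability 7315/8568 = 1045/1224.

1045/1224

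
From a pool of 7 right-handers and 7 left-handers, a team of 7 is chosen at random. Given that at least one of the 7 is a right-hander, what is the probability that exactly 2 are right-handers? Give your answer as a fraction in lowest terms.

441/3431

Work in counts. Selections with at least one right-hander: C(14,7) − C(7,7) = 3432 − 1 = 3431.
Of those, selections where exactly 2 are right-handers: C(7,2)·C(7,5) = 21·21 = 441.
Conditional probability = 441/3431.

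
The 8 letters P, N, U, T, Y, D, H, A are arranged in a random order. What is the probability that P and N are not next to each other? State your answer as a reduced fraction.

There are 8! = 40320 arrangements.
Arrangements with P and N adjacent: 2·7! = 10080.
So not adjacent: 40320 − 10080 = 30240, probability 30240/40320 = 3/4.

3/4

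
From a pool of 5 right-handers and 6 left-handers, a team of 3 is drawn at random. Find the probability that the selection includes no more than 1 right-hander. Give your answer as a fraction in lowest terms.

Total selections: C(11,3) = 165.
Favorable selections (no more than 1 right-hander): C(5,0)·C(6,3) + C(5,1)·C(6,2) = 20 + 75 = 95.
Probability = 95/165 = 19/33.

19/33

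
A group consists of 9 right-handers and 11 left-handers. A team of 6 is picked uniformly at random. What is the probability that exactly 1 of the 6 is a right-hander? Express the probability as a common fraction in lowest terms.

The sample space is all 6-subsets of the 20: C(20,6) = 38760.
Selections with exactly 1 right-hander: choose 1 of the 9 right-handers and 5 of the 11 left-handers, C(9,1)·C(11,5) = 9·462 = 4158.
Probability = 4158/38760 = 693/6460.

693/6460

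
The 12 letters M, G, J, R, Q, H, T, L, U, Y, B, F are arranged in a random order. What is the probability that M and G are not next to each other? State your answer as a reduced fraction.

There are 12! = 479001600 arrangements.
Arrangements with M and G adjacent: 2·11! = 79833600.
So not adjacent: 479001600 − 79833600 = 399168000, probability 399168000/479001600 = 5/6.

5/6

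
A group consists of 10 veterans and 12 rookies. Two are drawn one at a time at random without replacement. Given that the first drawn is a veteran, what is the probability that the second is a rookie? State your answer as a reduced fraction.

After removing one veteran, 21 remain: 9 veterans and 12 rookies.
So the probability the next is a rookie is 12/21 = 4/7.

4/7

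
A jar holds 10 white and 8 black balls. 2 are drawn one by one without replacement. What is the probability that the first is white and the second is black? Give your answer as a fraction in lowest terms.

40/153

Multiply the conditional probabilities at each draw: 10/18 · 8/17 = 80/306 = 40/153.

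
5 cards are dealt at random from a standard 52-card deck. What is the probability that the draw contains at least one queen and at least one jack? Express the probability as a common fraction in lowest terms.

There are C(52,5) = 2598960 possible draws.
By inclusion-exclusion on the complements, draws missing all queens or all jacks: C(48,5) + C(48,5) − C(44,5) = 1712304 + 1712304 − 1086008 = 2338600.
So draws with at least one of each: 2598960 − 2338600 = 260360, probability 260360/2598960 = 6509/64974.

6509/64974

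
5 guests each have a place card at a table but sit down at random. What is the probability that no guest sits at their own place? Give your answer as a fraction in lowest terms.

There are 5! = 120 seatings.
By inclusion-exclusion, seatings with no fixed points: C(5,0)·5! − C(5,1)·4! + C(5,2)·3! − C(5,3)·2! + C(5,4)·1! − C(5,5)·0! = 44.
Probability = 44/120 = 11/30.

11/30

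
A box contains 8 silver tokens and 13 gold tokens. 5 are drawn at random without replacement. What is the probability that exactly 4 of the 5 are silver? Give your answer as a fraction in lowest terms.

There are C(21,5) = 20349 ways to choose 5 from 21.
Selections with exactly 4 silver: choose 4 of the 8 silver and 1 of the 13 gold, C(8,4)·C(13,1) = 70·13 = 910.
Probability = 910/20349 = 130/2907.

130/2907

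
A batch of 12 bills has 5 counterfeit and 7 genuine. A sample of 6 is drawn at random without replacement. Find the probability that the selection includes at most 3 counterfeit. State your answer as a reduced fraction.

There are C(12,6) = 924 ways to choose the 6.
Count the complement (more than 3 counterfeit): C(5,4)·C(7,2) + C(5,5)·C(7,1) = 105 + 7 = 112.
Probability = 1 − 112/924 = 812/924 = 29/33.

29/33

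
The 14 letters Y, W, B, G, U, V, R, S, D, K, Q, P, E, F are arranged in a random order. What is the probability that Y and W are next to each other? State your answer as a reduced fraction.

There are 14! = 87178291200 arrangements.
Treat Y and W as a block: 13! arrangements of the blocks × 2 orders within the block = 2·6227020800 = 12454041600.
Probability = 12454041600/87178291200 = 1/7.

1/7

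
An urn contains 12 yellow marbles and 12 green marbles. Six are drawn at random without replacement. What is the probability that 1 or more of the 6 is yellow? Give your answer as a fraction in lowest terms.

434/437

Total selections: C(24,6) = 134596.
The complement is all 6 are green: C(12,6) = 924.
Probability = 1 − 924/134596 = 133672/134596 = 434/437.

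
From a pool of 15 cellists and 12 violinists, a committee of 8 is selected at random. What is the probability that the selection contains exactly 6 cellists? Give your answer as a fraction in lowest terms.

154/1035

The sample space is all 8-subsets of the 27: C(27,8) = 2220075.
Selections with exactly 6 cellists: choose 6 of the 15 cellists and 2 of the 12 violinists, C(15,6)·C(12,2) = 5005·66 = 330330.
Probability = 330330/2220075 = 154/1035.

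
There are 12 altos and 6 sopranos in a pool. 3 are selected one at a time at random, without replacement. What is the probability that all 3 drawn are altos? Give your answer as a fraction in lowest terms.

55/204

Multiply the conditional probabilities at each draw: 12/18 · 11/17 · 10/16 = 1320/4896 = 55/204.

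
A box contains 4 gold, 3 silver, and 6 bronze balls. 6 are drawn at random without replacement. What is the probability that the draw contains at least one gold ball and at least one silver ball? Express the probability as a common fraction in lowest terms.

There are C(13,6) = 1716 possible draws.
By inclusion-exclusion on the complements, draws missing all gold or all silver: C(9,6) + C(10,6) − C(6,6) = 84 + 210 − 1 = 293.
So draws with at least one of each: 1716 − 293 = 1423, probability 1423/1716.

1423/1716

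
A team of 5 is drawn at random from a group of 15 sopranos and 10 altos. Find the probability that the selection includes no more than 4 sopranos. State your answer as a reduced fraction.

217/230

There are C(25,5) = 53130 ways to choose the 5.
Favorable selections (no more than 4 sopranos): C(15,0)·C(10,5) + C(15,1)·C(10,4) + C(15,2)·C(10,3) + C(15,3)·C(10,2) + C(15,4)·C(10,1) = 252 + 3150 + 12600 + 20475 + 13650 = 50127.
Probability = 50127/53130 = 217/230.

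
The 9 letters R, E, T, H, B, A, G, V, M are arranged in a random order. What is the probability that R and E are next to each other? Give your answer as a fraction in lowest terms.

2/9

There are 9! = 362880 arrangements.
Treat R and E as a block: 8! arrangements of the blocks × 2 orders within the block = 2·40320 = 80640.
Probability = 80640/362880 = 2/9.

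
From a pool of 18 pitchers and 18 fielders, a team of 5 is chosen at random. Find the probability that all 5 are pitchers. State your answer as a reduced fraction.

1/44

There are C(36,5) = 376992 possible selections.
Selections with all pitchers: C(18,5) = 8568.
Probability = 8568/376992 = 1/44.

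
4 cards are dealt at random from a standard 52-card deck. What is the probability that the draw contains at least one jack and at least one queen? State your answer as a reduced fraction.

1332/20825

There are C(52,4) = 270725 possible draws.
By inclusion-exclusion on the complements, draws missing all jacks or all queens: C(48,4) + C(48,4) − C(44,4) = 194580 + 194580 − 135751 = 253409.
So draws with at least one of each: 270725 − 253409 = 17316, probability 17316/270725 = 1332/20825.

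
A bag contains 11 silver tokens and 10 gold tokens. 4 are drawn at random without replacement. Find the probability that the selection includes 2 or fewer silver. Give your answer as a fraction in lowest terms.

89/133

Total selections: C(21,4) = 5985.
Count the complement (more than 2 silver): C(11,3)·C(10,1) + C(11,4)·C(10,0) = 1650 + 330 = 1980.
Probability = 1 − 1980/5985 = 4005/5985 = 89/133.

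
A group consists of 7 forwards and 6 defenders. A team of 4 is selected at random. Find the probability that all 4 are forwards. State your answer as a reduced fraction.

There are C(13,4) = 715 possible selections.
Selections with all forwards: C(7,4) = 35.
Probability = 35/715 = 7/143.

7/143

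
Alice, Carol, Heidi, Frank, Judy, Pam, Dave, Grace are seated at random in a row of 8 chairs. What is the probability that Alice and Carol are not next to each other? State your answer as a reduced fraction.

3/4

There are 8! = 40320 arrangements.
Arrangements with Alice and Carol adjacent: 2·7! = 10080.
So not adjacent: 40320 − 10080 = 30240, probability 30240/40320 = 3/4.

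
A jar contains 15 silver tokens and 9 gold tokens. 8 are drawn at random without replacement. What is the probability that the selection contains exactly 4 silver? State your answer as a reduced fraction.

There are C(24,8) = 735471 ways to choose 8 from 24.
Selections with exactly 4 silver: choose 4 of the 15 silver and 4 of the 9 gold, C(15,4)·C(9,4) = 1365·126 = 171990.
Probability = 171990/735471 = 19110/81719.

19110/81719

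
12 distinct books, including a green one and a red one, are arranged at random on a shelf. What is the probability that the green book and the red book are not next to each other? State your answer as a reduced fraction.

5/6

There are 12! = 479001600 arrangements.
Arrangements with the green book and the red book adjacent: 2·11! = 79833600.
So not adjacent: 479001600 − 79833600 = 399168000, probability 399168000/479001600 = 5/6.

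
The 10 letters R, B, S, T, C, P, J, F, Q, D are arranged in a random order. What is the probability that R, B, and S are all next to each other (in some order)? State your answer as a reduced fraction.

1/15

There are 10! = 3628800 arrangements.
Treat the three as one block: 8! placements × 3! orders within the block = 40320·6 = 241920.
Probability = 241920/3628800 = 1/15.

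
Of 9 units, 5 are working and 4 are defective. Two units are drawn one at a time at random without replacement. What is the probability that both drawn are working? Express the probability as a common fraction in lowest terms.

Multiply the conditional probabilities at each draw: 5/9 · 4/8 = 20/72 = 5/18.

5/18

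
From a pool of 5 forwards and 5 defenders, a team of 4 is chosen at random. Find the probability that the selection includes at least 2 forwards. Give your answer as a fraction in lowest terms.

31/42

There are C(10,4) = 210 ways to choose the 4.
Favorable selections (at least 2 forwards): C(5,2)·C(5,2) + C(5,3)·C(5,1) + C(5,4)·C(5,0) = 100 + 50 + 5 = 155.
Probability = 155/210 = 31/42.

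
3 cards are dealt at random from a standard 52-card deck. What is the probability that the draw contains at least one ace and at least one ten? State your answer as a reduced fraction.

188/5525

There are C(52,3) = 22100 possible draws.
By inclusion-exclusion on the complements, draws missing all aces or all tens: C(48,3) + C(48,3) − C(44,3) = 17296 + 17296 − 13244 = 21348.
So draws with at least one of each: 22100 − 21348 = 752, probability 752/22100 = 188/5525.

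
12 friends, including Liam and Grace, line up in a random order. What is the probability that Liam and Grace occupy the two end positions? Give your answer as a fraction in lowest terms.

There are 12! = 479001600 arrangements.
Place Liam and Grace at the ends in 2 ways, arrange the remaining 10 in 10! = 3628800 ways: 2·3628800 = 7257600.
Probability = 7257600/479001600 = 1/66.

1/66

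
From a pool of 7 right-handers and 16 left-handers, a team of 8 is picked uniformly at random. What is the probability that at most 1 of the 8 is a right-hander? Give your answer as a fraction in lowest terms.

4225/22287

Total selections: C(23,8) = 490314.
Favorable selections (at most 1 right-hander): C(7,0)·C(16,8) + C(7,1)·C(16,7) = 12870 + 80080 = 92950.
Probability = 92950/490314 = 4225/22287.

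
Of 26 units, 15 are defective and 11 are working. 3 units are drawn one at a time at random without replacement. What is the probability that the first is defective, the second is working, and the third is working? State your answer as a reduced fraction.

11/104

Multiply the conditional probabilities at each draw: 15/26 · 11/25 · 10/24 = 1650/15600 = 11/104.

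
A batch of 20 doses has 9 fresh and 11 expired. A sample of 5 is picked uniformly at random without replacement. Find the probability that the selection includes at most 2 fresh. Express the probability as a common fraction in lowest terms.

Total selections: C(20,5) = 15504.
Favorable selections (at most 2 fresh): C(9,0)·C(11,5) + C(9,1)·C(11,4) + C(9,2)·C(11,3) = 462 + 2970 + 5940 = 9372.
Probability = 9372/15504 = 781/1292.

781/1292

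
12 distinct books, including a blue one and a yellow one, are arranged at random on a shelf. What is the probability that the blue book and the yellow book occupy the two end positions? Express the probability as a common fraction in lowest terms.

There are 12! = 479001600 arrangements.
Place the blue book and the yellow book at the ends in 2 ways, arrange the remaining 10 in 10! = 3628800 ways: 2·3628800 = 7257600.
Probability = 7257600/479001600 = 1/66.

1/66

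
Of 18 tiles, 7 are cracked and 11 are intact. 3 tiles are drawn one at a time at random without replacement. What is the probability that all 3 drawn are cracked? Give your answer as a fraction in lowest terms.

35/816

Multiply the conditional probabilities at each draw: 7/18 · 6/17 · 5/16 = 210/4896 = 35/816.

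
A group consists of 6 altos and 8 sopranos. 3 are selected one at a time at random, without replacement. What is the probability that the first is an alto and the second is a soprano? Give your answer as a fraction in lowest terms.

24/91

Multiply the conditional probabilities at each draw: 6/14 · 8/13 = 48/182 = 24/91.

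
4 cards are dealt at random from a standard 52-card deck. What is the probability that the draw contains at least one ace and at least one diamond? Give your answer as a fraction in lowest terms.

52799/270725

There are C(52,4) = 270725 possible draws.
By inclusion-exclusion on the complements, draws missing all aces or all diamonds: C(48,4) + C(39,4) − C(36,4) = 194580 + 82251 − 58905 = 217926.
So draws with at least one of each: 270725 − 217926 = 52799, probability 52799/270725.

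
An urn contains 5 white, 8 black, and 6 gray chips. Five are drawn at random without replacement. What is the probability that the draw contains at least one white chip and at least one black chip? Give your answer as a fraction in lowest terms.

There are C(19,5) = 11628 possible draws.
By inclusion-exclusion on the complements, draws missing all white or all black: C(14,5) + C(11,5) − C(6,5) = 2002 + 462 − 6 = 2458.
So draws with at least one of each: 11628 − 2458 = 9170, probability 9170/11628 = 4585/5814.

4585/5814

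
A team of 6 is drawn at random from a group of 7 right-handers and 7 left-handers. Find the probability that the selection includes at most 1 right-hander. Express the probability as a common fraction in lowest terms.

Total selections: C(14,6) = 3003.
Favorable selections (at most 1 right-hander): C(7,0)·C(7,6) + C(7,1)·C(7,5) = 7 + 147 = 154.
Probability = 154/3003 = 2/39.

2/39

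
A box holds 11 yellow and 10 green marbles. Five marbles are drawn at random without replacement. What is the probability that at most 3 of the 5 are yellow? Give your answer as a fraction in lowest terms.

There are C(21,5) = 20349 ways to choose the 5.
Favorable selections (at most 3 yellow): C(11,0)·C(10,5) + C(11,1)·C(10,4) + C(11,2)·C(10,3) + C(11,3)·C(10,2) = 252 + 2310 + 6600 + 7425 = 16587.
Probability = 16587/20349 = 97/119.

97/119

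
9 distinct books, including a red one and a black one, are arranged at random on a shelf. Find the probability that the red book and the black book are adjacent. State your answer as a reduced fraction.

There are 9! = 362880 arrangements.
Treat the red book and the black book as a block: 8! arrangements of the blocks × 2 orders within the block = 2·40320 = 80640.
Probability = 80640/362880 = 2/9.

2/9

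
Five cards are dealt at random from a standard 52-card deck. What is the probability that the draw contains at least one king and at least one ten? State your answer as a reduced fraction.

6509/64974

There are C(52,5) = 2598960 possible draws.
By inclusion-exclusion on the complements, draws missing all kings or all tens: C(48,5) + C(48,5) − C(44,5) = 1712304 + 1712304 − 1086008 = 2338600.
So draws with at least one of each: 2598960 − 2338600 = 260360, probability 260360/2598960 = 6509/64974.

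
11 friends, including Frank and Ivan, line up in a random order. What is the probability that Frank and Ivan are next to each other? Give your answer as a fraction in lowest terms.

There are 11! = 39916800 arrangements.
Treat Frank and Ivan as a block: 10! arrangements of the blocks × 2 orders within the block = 2·3628800 = 7257600.
Probability = 7257600/39916800 = 2/11.

2/11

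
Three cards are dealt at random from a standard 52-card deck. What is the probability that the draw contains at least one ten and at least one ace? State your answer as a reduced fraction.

188/5525

There are C(52,3) = 22100 possible draws.
By inclusion-exclusion on the complements, draws missing all tens or all aces: C(48,3) + C(48,3) − C(44,3) = 17296 + 17296 − 13244 = 21348.
So draws with at least one of each: 22100 − 21348 = 752, probability 752/22100 = 188/5525.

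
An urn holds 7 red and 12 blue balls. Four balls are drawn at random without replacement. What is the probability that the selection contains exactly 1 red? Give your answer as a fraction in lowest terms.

The sample space is all 4-subsets of the 19: C(19,4) = 3876.
Selections with exactly 1 red: choose 1 of the 7 red and 3 of the 12 blue, C(7,1)·C(12,3) = 7·220 = 1540.
Probability = 1540/3876 = 385/969.

385/969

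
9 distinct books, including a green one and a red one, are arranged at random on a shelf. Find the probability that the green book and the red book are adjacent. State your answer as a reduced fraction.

There are 9! = 362880 arrangements.
Treat the green book and the red book as a block: 8! arrangements of the blocks × 2 orders within the block = 2·40320 = 80640.
Probability = 80640/362880 = 2/9.

2/9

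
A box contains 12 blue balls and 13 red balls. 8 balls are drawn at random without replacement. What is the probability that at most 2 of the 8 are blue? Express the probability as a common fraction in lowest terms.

273/2185

There are C(25,8) = 1081575 ways to choose the 8.
Favorable selections (at most 2 blue): C(12,0)·C(13,8) + C(12,1)·C(13,7) + C(12,2)·C(13,6) = 1287 + 20592 + 113256 = 135135.
Probability = 135135/1081575 = 273/2185.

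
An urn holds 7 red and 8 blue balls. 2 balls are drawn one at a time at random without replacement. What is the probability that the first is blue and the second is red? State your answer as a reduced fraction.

Multiply the conditional probabilities at each draw: 8/15 · 7/14 = 56/210 = 4/15.

4/15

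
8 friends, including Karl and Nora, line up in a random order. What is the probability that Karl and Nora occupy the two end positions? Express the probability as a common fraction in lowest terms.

1/28

There are 8! = 40320 arrangements.
Place Karl and Nora at the ends in 2 ways, arrange the remaining 6 in 6! = 720 ways: 2·720 = 1440.
Probability = 1440/40320 = 1/28.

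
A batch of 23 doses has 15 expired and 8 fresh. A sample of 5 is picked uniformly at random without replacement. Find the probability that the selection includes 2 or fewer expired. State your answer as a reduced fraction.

Total selections: C(23,5) = 33649.
Favorable selections (2 or fewer expired): C(15,0)·C(8,5) + C(15,1)·C(8,4) + C(15,2)·C(8,3) = 56 + 1050 + 5880 = 6986.
Probability = 6986/33649 = 998/4807.

998/4807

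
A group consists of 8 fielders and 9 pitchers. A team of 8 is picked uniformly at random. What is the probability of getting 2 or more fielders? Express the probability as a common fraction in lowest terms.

Total selections: C(17,8) = 24310.
Count the complement (fewer than 2 fielders): C(8,0)·C(9,8) + C(8,1)·C(9,7) = 9 + 288 = 297.
Probability = 1 − 297/24310 = 24013/24310 = 2183/2210.

2183/2210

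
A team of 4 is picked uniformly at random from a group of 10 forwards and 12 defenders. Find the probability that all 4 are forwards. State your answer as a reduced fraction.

6/209

There are C(22,4) = 7315 possible selections.
Selections with all forwards: C(10,4) = 210.
Probability = 210/7315 = 6/209.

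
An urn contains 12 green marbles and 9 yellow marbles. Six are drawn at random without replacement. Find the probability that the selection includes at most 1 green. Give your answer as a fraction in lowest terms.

1/34

There are C(21,6) = 54264 ways to choose the 6.
Favorable selections (at most 1 green): C(12,0)·C(9,6) + C(12,1)·C(9,5) = 84 + 1512 = 1596.
Probability = 1596/54264 = 1/34.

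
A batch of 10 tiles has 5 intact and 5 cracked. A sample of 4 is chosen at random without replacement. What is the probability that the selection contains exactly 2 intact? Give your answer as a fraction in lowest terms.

There are C(10,4) = 210 ways to choose 4 from 10.
Selections with exactly 2 intact: choose 2 of the 5 intact and 2 of the 5 cracked, C(5,2)·C(5,2) = 10·10 = 100.
Probability = 100/210 = 10/21.

10/21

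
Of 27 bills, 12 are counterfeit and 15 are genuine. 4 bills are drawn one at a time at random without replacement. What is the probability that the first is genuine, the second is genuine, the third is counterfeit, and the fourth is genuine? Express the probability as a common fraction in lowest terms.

7/90

Multiply the conditional probabilities at each draw: 15/27 · 14/26 · 12/25 · 13/24 = 32760/421200 = 7/90.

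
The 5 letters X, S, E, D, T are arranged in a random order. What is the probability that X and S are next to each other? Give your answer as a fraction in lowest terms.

There are 5! = 120 arrangements.
Treat X and S as a block: 4! arrangements of the blocks × 2 orders within the block = 2·24 = 48.
Probability = 48/120 = 2/5.

2/5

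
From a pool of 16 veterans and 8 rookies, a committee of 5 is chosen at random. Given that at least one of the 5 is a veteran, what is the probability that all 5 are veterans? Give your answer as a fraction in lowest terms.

Work in counts. Selections with at least one veteran: C(24,5) − C(8,5) = 42504 − 56 = 42448.
Of those, selections where all 5 are veterans: C(16,5) = 4368.
Conditional probability = 4368/42448 = 39/379.

39/379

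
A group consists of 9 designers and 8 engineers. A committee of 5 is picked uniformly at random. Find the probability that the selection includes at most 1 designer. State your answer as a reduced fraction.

49/442

There are C(17,5) = 6188 ways to choose the 5.
Favorable selections (at most 1 designer): C(9,0)·C(8,5) + C(9,1)·C(8,4) = 56 + 630 = 686.
Probability = 686/6188 = 49/442.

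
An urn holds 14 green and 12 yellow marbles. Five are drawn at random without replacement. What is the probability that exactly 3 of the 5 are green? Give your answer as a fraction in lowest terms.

42/115

There are C(26,5) = 65780 ways to choose 5 from 26.
Selections with exactly 3 green: choose 3 of the 14 green and 2 of the 12 yellow, C(14,3)·C(12,2) = 364·66 = 24024.
Probability = 24024/65780 = 42/115.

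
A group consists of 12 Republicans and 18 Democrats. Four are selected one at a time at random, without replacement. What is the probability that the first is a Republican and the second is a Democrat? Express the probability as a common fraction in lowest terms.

Multiply the conditional probabilities at each draw: 12/30 · 18/29 = 216/870 = 36/145.

36/145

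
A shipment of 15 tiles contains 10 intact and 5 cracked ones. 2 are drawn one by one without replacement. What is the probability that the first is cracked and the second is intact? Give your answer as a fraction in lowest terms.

Multiply the conditional probabilities at each draw: 5/15 · 10/14 = 50/210 = 5/21.

5/21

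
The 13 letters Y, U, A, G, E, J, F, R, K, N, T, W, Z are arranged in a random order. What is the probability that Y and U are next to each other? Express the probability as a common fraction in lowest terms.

2/13

There are 13! = 6227020800 arrangements.
Treat Y and U as a block: 12! arrangements of the blocks × 2 orders within the block = 2·479001600 = 958003200.
Probability = 958003200/6227020800 = 2/13.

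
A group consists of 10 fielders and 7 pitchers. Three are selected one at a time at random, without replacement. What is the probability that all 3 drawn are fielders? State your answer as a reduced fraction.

3/17

Multiply the conditional probabilities at each draw: 10/17 · 9/16 · 8/15 = 720/4080 = 3/17.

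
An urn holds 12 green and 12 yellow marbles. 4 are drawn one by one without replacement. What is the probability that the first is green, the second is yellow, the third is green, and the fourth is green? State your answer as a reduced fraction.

Multiply the conditional probabilities at each draw: 12/24 · 12/23 · 11/22 · 10/21 = 15840/255024 = 10/161.

10/161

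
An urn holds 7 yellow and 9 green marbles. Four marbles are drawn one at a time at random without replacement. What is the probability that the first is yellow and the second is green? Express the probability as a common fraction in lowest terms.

Multiply the conditional probabilities at each draw: 7/16 · 9/15 = 63/240 = 21/80.

21/80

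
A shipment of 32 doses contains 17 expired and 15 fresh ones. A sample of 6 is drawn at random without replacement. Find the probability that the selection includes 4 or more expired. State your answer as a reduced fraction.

Total selections: C(32,6) = 906192.
Favorable selections (4 or more expired): C(17,4)·C(15,2) + C(17,5)·C(15,1) + C(17,6)·C(15,0) = 249900 + 92820 + 12376 = 355096.
Probability = 355096/906192 = 6341/16182.

6341/16182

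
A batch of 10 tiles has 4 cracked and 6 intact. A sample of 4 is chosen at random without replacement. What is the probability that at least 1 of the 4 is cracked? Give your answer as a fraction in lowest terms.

Total selections: C(10,4) = 210.
The complement is all 4 are intact: C(6,4) = 15.
Probability = 1 − 15/210 = 195/210 = 13/14.

13/14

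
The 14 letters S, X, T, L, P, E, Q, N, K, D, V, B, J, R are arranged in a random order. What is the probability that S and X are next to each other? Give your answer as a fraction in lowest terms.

There are 14! = 87178291200 arrangements.
Treat S and X as a block: 13! arrangements of the blocks × 2 orders within the block = 2·6227020800 = 12454041600.
Probability = 12454041600/87178291200 = 1/7.

1/7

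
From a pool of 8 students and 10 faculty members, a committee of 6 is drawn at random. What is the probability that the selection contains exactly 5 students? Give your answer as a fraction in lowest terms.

20/663

There are C(18,6) = 18564 ways to choose 6 from 18.
Selections with exactly 5 students: choose 5 of the 8 students and 1 of the 10 faculty members, C(8,5)·C(10,1) = 56·10 = 560.
Probability = 560/18564 = 20/663.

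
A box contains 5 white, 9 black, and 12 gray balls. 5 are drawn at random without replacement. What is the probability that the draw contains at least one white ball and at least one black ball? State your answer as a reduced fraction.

There are C(26,5) = 65780 possible draws.
By inclusion-exclusion on the complements, draws missing all white or all black: C(21,5) + C(17,5) − C(12,5) = 20349 + 6188 − 792 = 25745.
So draws with at least one of each: 65780 − 25745 = 40035, probability 40035/65780 = 8007/13156.

8007/13156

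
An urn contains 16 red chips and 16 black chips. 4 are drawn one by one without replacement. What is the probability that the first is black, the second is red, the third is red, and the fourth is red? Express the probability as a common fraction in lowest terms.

56/899

Multiply the conditional probabilities at each draw: 16/32 · 16/31 · 15/30 · 14/29 = 53760/863040 = 56/899.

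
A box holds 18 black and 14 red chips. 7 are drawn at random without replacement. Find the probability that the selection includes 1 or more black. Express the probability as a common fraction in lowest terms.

Total selections: C(32,7) = 3365856.
The complement is all 7 are red: C(14,7) = 3432.
Probability = 1 − 3432/3365856 = 3362424/3365856 = 10777/10788.

10777/10788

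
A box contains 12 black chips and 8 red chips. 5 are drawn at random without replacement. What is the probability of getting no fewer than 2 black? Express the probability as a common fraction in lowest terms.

913/969

Total selections: C(20,5) = 15504.
Favorable selections (no fewer than 2 black): C(12,2)·C(8,3) + C(12,3)·C(8,2) + C(12,4)·C(8,1) + C(12,5)·C(8,0) = 3696 + 6160 + 3960 + 792 = 14608.
Probability = 14608/15504 = 913/969.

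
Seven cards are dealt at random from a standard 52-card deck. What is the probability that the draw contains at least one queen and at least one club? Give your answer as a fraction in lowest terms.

53122231/133784560

There are C(52,7) = 133784560 possible draws.
By inclusion-exclusion on the complements, draws missing all queens or all clubs: C(48,7) + C(39,7) − C(36,7) = 73629072 + 15380937 − 8347680 = 80662329.
So draws with at least one of each: 133784560 − 80662329 = 53122231, probability 53122231/133784560.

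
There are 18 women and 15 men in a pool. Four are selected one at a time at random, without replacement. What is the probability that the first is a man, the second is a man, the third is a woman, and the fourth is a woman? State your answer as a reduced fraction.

357/5456

Multiply the conditional probabilities at each draw: 15/33 · 14/32 · 18/31 · 17/30 = 64260/982080 = 357/5456.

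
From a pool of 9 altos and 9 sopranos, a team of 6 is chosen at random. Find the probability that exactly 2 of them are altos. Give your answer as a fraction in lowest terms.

54/221

The sample space is all 6-subsets of the 18: C(18,6) = 18564.
Selections with exactly 2 altos: choose 2 of the 9 altos and 4 of the 9 sopranos, C(9,2)·C(9,4) = 36·126 = 4536.
Probability = 4536/18564 = 54/221.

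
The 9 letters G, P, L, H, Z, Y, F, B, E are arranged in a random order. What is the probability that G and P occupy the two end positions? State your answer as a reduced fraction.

1/36

There are 9! = 362880 arrangements.
Place G and P at the ends in 2 ways, arrange the remaining 7 in 7! = 5040 ways: 2·5040 = 10080.
Probability = 10080/362880 = 1/36.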